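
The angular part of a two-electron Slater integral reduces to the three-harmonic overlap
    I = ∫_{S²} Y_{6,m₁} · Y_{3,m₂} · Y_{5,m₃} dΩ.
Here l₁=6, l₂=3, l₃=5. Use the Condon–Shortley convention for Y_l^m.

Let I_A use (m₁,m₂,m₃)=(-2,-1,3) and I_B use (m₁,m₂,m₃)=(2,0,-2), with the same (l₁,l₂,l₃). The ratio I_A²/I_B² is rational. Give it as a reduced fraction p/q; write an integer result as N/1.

49/8

Same 6,3,5: normalisation and zero-m 3j drop out of the ratio.
A: Δ: 4! 8! 2! / 15! → 1/675675; sum: t=0:+1/1935360 t=1:−1/30240 t=2:+1/11520 = 1/18432; 3j²(6 3 5; -2 -1 3) = Δ·Π!·Σ² = 7/429  (sign +1)
B: Δ: 4! 8! 2! / 15! → 1/675675; sum: t=1:−1/8640 t=2:+1/5760 t=3:−1/60480 = 1/24192; 3j²(6 3 5; 2 0 -2) = Δ·Π!·Σ² = 8/3003  (sign -1)
I_A²/I_B² = (7/429)/(8/3003) = 49/8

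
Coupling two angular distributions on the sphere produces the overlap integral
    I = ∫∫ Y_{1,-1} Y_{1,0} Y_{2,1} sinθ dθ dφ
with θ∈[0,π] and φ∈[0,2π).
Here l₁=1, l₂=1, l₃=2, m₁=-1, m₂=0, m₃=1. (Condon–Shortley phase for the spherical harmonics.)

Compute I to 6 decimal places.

-0.218510

Rules hold: Σm=0, L=4 even, 0≤2≤2.
N = 3·3·5 = 45
Δ = 0!·2!·2!/5! = 1/30
Racah Σ t=0..0: t=0:+1/1 = 1/1
⇒ 3j(1 1 2; 0 0 0)² = 2/15, sgn +1
Racah Σ t=0..0: t=0:+1/2 = 1/2
⇒ 3j(1 1 2; -1 0 1)² = 1/10, sgn -1
4πI² = N·(3j₀)²·(3jₘ)² = 3/5
I = -1·√(0.6/4π) = -0.21850969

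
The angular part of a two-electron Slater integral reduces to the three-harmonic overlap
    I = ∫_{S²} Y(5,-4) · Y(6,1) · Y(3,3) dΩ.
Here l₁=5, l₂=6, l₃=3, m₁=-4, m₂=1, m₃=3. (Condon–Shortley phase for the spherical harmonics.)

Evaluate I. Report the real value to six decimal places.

0.072068

m-sum 0 ✓  L=14 even ✓  1≤3≤11 ✓
Π(2lᵢ+1) = 11×13×7 = 1001
triangle coeff Δ(5,6,3) = 1/675675
Σ_t [3,5]: t=3:−1/8640 t=4:+1/2304 t=5:−1/8640 = 7/34560
(3j)²=7/429 [(5 6 3; 0 0 0)], sign=-1
Σ_t [7,7]: t=7:−1/241920 = -1/241920
(3j)²=4/1001 [(5 6 3; -4 1 3)], sign=-1
⇒ 4πI² = 28/429
I = (+1)√(28/429/(4π)) = 0.07206849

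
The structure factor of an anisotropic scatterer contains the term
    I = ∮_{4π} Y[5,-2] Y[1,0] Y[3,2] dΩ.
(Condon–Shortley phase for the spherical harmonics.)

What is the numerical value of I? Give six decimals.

|5−1|≤3≤5+1 violated ⇒ I = 0

0.000000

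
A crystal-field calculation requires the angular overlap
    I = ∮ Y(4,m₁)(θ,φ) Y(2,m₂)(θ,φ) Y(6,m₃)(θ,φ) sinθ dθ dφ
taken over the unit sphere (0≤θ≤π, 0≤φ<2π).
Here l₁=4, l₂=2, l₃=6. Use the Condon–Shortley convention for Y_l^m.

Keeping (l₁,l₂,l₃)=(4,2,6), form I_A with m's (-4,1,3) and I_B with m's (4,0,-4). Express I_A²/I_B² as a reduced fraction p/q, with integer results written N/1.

Same 4,2,6: normalisation and zero-m 3j drop out of the ratio.
A: Δ: 0! 8! 4! / 13! → 1/6435; sum: t=0:+1/241920 = 1/241920; 3j²(4 2 6; -4 1 3) = Δ·Π!·Σ² = 1/715  (sign -1)
B: Δ: 0! 8! 4! / 13! → 1/6435; sum: t=0:+1/161280 = 1/161280; 3j²(4 2 6; 4 0 -4) = Δ·Π!·Σ² = 1/143  (sign +1)
I_A²/I_B² = (1/715)/(1/143) = 1/5

1/5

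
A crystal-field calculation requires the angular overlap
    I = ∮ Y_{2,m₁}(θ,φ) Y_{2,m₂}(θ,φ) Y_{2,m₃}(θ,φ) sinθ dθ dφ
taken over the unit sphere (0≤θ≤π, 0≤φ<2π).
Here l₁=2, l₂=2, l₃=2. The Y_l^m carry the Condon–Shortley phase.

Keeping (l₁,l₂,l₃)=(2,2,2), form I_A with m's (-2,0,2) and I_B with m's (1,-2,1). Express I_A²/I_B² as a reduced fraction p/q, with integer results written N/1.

2/3

l's match ⇒ only the (l;m) 3-j factors differ between A and B.
A: triangle coeff Δ(2,2,2) = 1/630; Σ_t [2,2]: t=2:+1/8 = 1/8; (3j)²=2/35 [(2 2 2; -2 0 2)], sign=+1
B: triangle coeff Δ(2,2,2) = 1/630; Σ_t [0,0]: t=0:+1/4 = 1/4; (3j)²=3/35 [(2 2 2; 1 -2 1)], sign=-1
I_A²/I_B² = (2/35)/(3/35) = 2/3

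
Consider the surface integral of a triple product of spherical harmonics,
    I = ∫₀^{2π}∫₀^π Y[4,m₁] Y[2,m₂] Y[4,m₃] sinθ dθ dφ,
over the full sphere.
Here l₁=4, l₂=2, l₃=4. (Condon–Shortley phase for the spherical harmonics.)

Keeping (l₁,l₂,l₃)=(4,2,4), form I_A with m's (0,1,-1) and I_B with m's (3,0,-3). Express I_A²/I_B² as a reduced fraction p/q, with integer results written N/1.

l's match ⇒ only the (l;m) 3-j factors differ between A and B.
A: triangle coeff Δ(4,2,4) = 1/13860; Σ_t [1,2]: t=1:−1/72 t=2:+1/96 = -1/288; (3j)²=1/462 [(4 2 4; 0 1 -1)], sign=+1
B: triangle coeff Δ(4,2,4) = 1/13860; Σ_t [0,1]: t=0:+1/480 t=1:−1/720 = 1/1440; (3j)²=7/1980 [(4 2 4; 3 0 -3)], sign=-1
I_A²/I_B² = (1/462)/(7/1980) = 30/49

30/49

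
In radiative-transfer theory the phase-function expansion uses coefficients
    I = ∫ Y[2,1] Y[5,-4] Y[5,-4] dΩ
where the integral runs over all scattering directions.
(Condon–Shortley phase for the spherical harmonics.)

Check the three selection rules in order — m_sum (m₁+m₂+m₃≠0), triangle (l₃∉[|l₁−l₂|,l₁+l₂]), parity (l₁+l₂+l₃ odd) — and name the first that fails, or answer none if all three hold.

m₁+m₂+m₃ = 1 − 4 − 4 = -7  ✗
triangle: |2−5|=3 ≤ l₃=5 ≤ 2+5=7
parity: l₁+l₂+l₃ = 12 is even

m_sum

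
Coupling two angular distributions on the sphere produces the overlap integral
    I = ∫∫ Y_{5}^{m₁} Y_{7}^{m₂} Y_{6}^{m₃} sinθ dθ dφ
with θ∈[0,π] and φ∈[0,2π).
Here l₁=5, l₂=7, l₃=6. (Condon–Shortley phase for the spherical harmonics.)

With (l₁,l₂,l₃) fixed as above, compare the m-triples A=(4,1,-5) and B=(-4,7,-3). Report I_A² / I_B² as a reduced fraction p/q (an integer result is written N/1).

605/819

l's match ⇒ only the (l;m) 3-j factors differ between A and B.
A: triangle coeff Δ(5,7,6) = 1/174594420; Σ_t [0,1]: t=0:+1/174182400 t=1:−1/14515200 = -11/174182400; (3j)²=121/12597 [(5 7 6; 4 1 -5)], sign=+1
B: triangle coeff Δ(5,7,6) = 1/174594420; Σ_t [6,6]: t=6:+1/174182400 = 1/174182400; (3j)²=21/1615 [(5 7 6; -4 7 -3)], sign=-1
I_A²/I_B² = (121/12597)/(21/1615) = 605/819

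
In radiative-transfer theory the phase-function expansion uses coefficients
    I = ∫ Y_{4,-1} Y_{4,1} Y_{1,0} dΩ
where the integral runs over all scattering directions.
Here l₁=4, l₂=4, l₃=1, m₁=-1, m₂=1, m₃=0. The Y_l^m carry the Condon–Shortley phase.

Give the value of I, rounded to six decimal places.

0.000000

l₁+l₂+l₃=9 is odd: 3j(l;000)=0 ⇒ I=0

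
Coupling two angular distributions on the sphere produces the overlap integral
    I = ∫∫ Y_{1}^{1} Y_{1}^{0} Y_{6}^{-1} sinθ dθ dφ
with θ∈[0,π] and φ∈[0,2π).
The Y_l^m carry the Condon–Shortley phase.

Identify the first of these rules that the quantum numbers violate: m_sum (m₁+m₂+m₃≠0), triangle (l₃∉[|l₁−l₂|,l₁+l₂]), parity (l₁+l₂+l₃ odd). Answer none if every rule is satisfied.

triangle

Σmᵢ = 0  ✓
l₃∈[|l₁−l₂|,l₁+l₂]=[0,2], have l₃=6  ✗
Σlᵢ = 8 ⇒ even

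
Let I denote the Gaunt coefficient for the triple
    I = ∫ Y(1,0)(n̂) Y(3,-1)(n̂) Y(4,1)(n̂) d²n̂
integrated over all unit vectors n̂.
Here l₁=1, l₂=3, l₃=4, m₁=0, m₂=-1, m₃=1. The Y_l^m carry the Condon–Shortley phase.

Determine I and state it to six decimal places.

-0.238414

Rules hold: Σm=0, L=8 even, 2≤4≤4.
N = 3·7·9 = 189
Δ = 0!·2!·6!/9! = 1/252
Racah Σ t=0..0: t=0:+1/36 = 1/36
⇒ 3j(1 3 4; 0 0 0)² = 4/63, sgn +1
Racah Σ t=0..0: t=0:+1/48 = 1/48
⇒ 3j(1 3 4; 0 -1 1)² = 5/84, sgn -1
4πI² = N·(3j₀)²·(3jₘ)² = 5/7
I = -1·√(0.714286/4π) = -0.23841361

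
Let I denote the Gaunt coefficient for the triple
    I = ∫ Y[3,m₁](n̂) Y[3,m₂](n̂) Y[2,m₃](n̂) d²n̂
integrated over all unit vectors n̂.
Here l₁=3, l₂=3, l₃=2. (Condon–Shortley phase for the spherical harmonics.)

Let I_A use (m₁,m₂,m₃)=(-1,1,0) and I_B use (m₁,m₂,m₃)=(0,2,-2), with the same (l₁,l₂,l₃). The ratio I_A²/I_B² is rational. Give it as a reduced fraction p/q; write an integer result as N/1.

l's match ⇒ only the (l;m) 3-j factors differ between A and B.
A: triangle coeff Δ(3,3,2) = 1/3780; Σ_t [2,4]: t=2:+1/16 t=3:−1/6 t=4:+1/96 = -3/32; (3j)²=3/140 [(3 3 2; -1 1 0)], sign=-1
B: triangle coeff Δ(3,3,2) = 1/3780; Σ_t [3,3]: t=3:−1/24 = -1/24; (3j)²=1/21 [(3 3 2; 0 2 -2)], sign=-1
I_A²/I_B² = (3/140)/(1/21) = 9/20

9/20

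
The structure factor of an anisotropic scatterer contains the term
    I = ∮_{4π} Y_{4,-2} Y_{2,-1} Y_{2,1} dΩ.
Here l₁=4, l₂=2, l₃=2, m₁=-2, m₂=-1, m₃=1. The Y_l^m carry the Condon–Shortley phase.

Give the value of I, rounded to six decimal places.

0.000000

-2 − 1 + 1 = -2 ≠ 0: azimuthal integral kills it; I = 0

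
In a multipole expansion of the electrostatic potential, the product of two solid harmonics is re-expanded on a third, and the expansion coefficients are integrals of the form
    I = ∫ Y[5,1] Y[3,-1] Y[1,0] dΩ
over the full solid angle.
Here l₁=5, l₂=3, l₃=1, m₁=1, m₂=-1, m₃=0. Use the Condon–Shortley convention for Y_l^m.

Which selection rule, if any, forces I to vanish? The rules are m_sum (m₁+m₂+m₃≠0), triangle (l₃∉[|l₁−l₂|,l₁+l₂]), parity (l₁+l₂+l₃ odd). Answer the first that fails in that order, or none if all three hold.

m₁+m₂+m₃ = 1 − 1 + 0 = 0  ✓
triangle: |5−3|=2 ≤ l₃=1 ≤ 5+3=8  ✗
parity: l₁+l₂+l₃ = 9 is odd

triangle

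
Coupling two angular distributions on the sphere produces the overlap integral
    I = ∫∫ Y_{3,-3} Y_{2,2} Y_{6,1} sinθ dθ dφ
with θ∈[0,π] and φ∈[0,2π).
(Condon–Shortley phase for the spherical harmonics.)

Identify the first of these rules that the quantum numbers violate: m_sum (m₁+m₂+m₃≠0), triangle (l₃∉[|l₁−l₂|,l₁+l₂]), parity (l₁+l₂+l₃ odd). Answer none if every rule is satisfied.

triangle

Σmᵢ = 0  ✓
l₃∈[|l₁−l₂|,l₁+l₂]=[1,5], have l₃=6  ✗
Σlᵢ = 11 ⇒ odd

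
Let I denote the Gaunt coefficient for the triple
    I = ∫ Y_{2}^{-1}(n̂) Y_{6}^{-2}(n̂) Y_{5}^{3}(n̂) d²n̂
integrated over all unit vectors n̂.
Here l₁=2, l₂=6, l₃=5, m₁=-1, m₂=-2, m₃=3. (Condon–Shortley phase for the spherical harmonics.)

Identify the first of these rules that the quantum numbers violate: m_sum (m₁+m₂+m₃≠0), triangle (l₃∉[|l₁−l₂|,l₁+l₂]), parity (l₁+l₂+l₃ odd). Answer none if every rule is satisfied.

Σmᵢ = 0  ✓
l₃∈[|l₁−l₂|,l₁+l₂]=[4,8], have l₃=5  ✓
Σlᵢ = 13 ⇒ odd  ✗

parity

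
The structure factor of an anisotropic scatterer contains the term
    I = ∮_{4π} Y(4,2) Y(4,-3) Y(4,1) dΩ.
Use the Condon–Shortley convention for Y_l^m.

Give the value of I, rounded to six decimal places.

-0.063661

m-sum 0 ✓  L=12 even ✓  0≤4≤8 ✓
Π(2lᵢ+1) = 9×9×9 = 729
triangle coeff Δ(4,4,4) = 1/450450
Σ_t [0,4]: t=0:+1/13824 t=1:−1/216 t=2:+1/64 t=3:−1/216 t=4:+1/13824 = 5/768
(3j)²=18/1001 [(4 4 4; 0 0 0)], sign=+1
Σ_t [0,1]: t=0:+1/576 t=1:−1/864 = 1/1728
(3j)²=5/1287 [(4 4 4; 2 -3 1)], sign=-1
⇒ 4πI² = 7290/143143
I = (-1)√(7290/143143/(4π)) = -0.06366105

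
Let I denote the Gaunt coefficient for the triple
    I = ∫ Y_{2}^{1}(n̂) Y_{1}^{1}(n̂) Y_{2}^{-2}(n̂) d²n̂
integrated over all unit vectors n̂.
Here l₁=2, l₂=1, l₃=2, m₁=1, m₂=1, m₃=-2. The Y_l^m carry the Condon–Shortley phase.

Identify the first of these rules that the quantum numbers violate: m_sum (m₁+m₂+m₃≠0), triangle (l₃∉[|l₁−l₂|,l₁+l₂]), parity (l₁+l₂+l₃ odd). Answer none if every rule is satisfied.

parity

m₁+m₂+m₃ = 1 + 1 − 2 = 0  ✓
triangle: |2−1|=1 ≤ l₃=2 ≤ 2+1=3  ✓
parity: l₁+l₂+l₃ = 5 is odd  ✗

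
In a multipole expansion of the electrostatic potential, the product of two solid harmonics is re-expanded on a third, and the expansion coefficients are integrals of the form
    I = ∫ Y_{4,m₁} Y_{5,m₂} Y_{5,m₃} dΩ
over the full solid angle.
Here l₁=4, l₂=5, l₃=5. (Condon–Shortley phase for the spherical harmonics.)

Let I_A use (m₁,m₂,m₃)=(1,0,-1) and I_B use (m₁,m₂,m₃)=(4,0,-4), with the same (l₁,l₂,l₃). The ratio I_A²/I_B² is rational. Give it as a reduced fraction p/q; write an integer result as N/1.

1/6

Same 4,5,5: normalisation and zero-m 3j drop out of the ratio.
A: Δ: 4! 4! 6! / 15! → 1/3153150; sum: t=0:+1/17280 t=1:−1/1152 t=2:+1/864 t=3:−1/6912 = 7/34560; 3j²(4 5 5; 1 0 -1) = Δ·Π!·Σ² = 1/429  (sign +1)
B: Δ: 4! 4! 6! / 15! → 1/3153150; sum: t=0:+1/69120 = 1/69120; 3j²(4 5 5; 4 0 -4) = Δ·Π!·Σ² = 2/143  (sign -1)
I_A²/I_B² = (1/429)/(2/143) = 1/6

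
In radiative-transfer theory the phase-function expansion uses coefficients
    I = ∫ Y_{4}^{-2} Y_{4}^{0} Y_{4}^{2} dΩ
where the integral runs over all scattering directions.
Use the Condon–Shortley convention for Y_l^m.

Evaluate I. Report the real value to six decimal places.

-0.083698

Rules hold: Σm=0, L=12 even, 0≤4≤8.
N = 9·9·9 = 729
Δ = 4!·4!·4!/13! = 1/450450
Racah Σ t=0..4: t=0:+1/13824 t=1:−1/216 t=2:+1/64 t=3:−1/216 t=4:+1/13824 = 5/768
⇒ 3j(4 4 4; 0 0 0)² = 18/1001, sgn +1
Racah Σ t=2..4: t=2:+1/384 t=3:−1/216 t=4:+1/2304 = -11/6912
⇒ 3j(4 4 4; -2 0 2)² = 11/1638, sgn -1
4πI² = N·(3j₀)²·(3jₘ)² = 729/8281
I = -1·√(0.0880328/4π) = -0.08369845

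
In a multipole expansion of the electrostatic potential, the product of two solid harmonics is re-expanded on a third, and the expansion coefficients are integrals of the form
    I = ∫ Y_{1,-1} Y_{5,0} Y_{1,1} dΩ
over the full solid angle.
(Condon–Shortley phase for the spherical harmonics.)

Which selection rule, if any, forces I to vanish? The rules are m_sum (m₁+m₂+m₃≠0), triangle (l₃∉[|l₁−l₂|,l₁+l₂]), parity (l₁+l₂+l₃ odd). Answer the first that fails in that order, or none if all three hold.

m₁+m₂+m₃ = -1 + 0 + 1 = 0  ✓
triangle: |1−5|=4 ≤ l₃=1 ≤ 1+5=6  ✗
parity: l₁+l₂+l₃ = 7 is odd

triangle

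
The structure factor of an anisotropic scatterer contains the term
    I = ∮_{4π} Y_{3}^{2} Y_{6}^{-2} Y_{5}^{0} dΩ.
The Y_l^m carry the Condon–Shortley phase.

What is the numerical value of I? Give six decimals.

-0.077843

Rules hold: Σm=0, L=14 even, 3≤5≤9.
N = 7·13·11 = 1001
Δ = 4!·2!·8!/15! = 1/675675
Racah Σ t=1..3: t=1:−1/8640 t=2:+1/2304 t=3:−1/8640 = 7/34560
⇒ 3j(3 6 5; 0 0 0)² = 7/429, sgn -1
Racah Σ t=0..1: t=0:+1/13824 t=1:−1/8640 = -1/23040
⇒ 3j(3 6 5; 2 -2 0)² = 2/429, sgn +1
4πI² = N·(3j₀)²·(3jₘ)² = 98/1287
I = -1·√(0.0761461/4π) = -0.07784287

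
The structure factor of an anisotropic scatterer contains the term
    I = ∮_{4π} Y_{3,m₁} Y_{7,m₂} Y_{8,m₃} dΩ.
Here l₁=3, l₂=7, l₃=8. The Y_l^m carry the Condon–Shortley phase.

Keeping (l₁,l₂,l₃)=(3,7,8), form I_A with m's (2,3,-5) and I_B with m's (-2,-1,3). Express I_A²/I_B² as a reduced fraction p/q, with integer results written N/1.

208/45

l's match ⇒ only the (l;m) 3-j factors differ between A and B.
A: triangle coeff Δ(3,7,8) = 1/5290740; Σ_t [0,1]: t=0:+1/87091200 t=1:−1/52254720 = -1/130636800; (3j)²=88/20349 [(3 7 8; 2 3 -5)], sign=+1
B: triangle coeff Δ(3,7,8) = 1/5290740; Σ_t [1,2]: t=1:−1/14515200 t=2:+1/11612160 = 1/58060800; (3j)²=55/58786 [(3 7 8; -2 -1 3)], sign=-1
I_A²/I_B² = (88/20349)/(55/58786) = 208/45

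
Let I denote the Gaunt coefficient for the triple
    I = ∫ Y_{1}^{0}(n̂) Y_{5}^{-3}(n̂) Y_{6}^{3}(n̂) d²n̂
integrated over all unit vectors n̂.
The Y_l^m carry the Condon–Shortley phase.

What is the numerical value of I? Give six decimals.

-0.212310

Checks pass: Σm=0; 12 even; l₃=6∈[4,6].
(2·1+1)(2·5+1)(2·6+1) = 429
Δ: 0! 2! 10! / 13! → 1/858
sum: t=0:+1/14400 = 1/14400
3j²(1 5 6; 0 0 0) = Δ·Π!·Σ² = 6/143  (sign +1)
sum: t=0:+1/80640 = 1/80640
3j²(1 5 6; 0 -3 3) = Δ·Π!·Σ² = 9/286  (sign -1)
combine: 4πI² = 429·6/143·9/286 = 81/143
take √, sign -1: I = -0.21230956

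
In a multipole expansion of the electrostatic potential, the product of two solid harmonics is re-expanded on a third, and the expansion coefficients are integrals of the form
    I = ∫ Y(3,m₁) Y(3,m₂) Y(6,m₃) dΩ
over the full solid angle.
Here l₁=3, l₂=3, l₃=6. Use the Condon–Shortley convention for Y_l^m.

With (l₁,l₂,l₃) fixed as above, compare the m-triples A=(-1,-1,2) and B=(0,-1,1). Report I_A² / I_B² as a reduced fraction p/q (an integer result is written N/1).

l's match ⇒ only the (l;m) 3-j factors differ between A and B.
A: triangle coeff Δ(3,3,6) = 1/12012; Σ_t [0,0]: t=0:+1/2304 = 1/2304; (3j)²=5/143 [(3 3 6; -1 -1 2)], sign=+1
B: triangle coeff Δ(3,3,6) = 1/12012; Σ_t [0,0]: t=0:+1/1728 = 1/1728; (3j)²=25/858 [(3 3 6; 0 -1 1)], sign=-1
I_A²/I_B² = (5/143)/(25/858) = 6/5

6/5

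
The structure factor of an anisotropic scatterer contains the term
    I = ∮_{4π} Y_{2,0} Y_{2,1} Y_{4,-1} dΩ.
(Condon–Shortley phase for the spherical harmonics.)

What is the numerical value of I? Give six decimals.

-0.220728

Rules hold: Σm=0, L=8 even, 0≤4≤4.
N = 5·5·9 = 225
Δ = 0!·4!·4!/9! = 1/630
Racah Σ t=0..0: t=0:+1/16 = 1/16
⇒ 3j(2 2 4; 0 0 0)² = 2/35, sgn +1
Racah Σ t=0..0: t=0:+1/24 = 1/24
⇒ 3j(2 2 4; 0 1 -1)² = 1/21, sgn -1
4πI² = N·(3j₀)²·(3jₘ)² = 30/49
I = -1·√(0.612245/4π) = -0.22072812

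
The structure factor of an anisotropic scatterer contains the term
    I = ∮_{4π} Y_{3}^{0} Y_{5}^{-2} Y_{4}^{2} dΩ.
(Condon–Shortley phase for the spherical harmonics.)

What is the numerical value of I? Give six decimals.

0.022664

Rules hold: Σm=0, L=12 even, 2≤4≤8.
N = 7·11·9 = 693
Δ = 4!·2!·6!/13! = 1/180180
Racah Σ t=1..3: t=1:−1/576 t=2:+1/144 t=3:−1/576 = 1/288
⇒ 3j(3 5 4; 0 0 0)² = 20/1001, sgn +1
Racah Σ t=1..3: t=1:−1/576 t=2:+1/480 t=3:−1/8640 = 1/4320
⇒ 3j(3 5 4; 0 -2 2)² = 1/2145, sgn +1
4πI² = N·(3j₀)²·(3jₘ)² = 12/1859
I = +1·√(0.00645508/4π) = 0.02266449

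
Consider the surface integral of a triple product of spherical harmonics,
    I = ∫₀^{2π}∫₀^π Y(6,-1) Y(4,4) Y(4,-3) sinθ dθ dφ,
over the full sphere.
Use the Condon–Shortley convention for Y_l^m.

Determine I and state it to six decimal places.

m-sum 0 ✓  L=14 even ✓  2≤4≤10 ✓
Π(2lᵢ+1) = 13×9×9 = 1053
triangle coeff Δ(6,4,4) = 1/1261260
Σ_t [2,4]: t=2:+1/4608 t=3:−1/1296 t=4:+1/4608 = -7/20736
(3j)²=20/1287 [(6 4 4; 0 0 0)], sign=-1
Σ_t [6,6]: t=6:+1/172800 = 1/172800
(3j)²=7/2145 [(6 4 4; -1 4 -3)], sign=-1
⇒ 4πI² = 84/1573
I = (+1)√(84/1573/(4π)) = 0.06518840

0.065188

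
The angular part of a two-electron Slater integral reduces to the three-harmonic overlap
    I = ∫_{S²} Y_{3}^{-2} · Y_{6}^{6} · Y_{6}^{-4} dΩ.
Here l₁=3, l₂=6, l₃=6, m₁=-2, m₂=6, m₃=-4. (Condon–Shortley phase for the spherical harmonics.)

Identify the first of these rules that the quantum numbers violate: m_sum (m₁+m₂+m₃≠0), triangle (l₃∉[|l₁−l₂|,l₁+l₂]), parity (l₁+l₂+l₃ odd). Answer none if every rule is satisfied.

parity

Σmᵢ = 0  ✓
l₃∈[|l₁−l₂|,l₁+l₂]=[3,9], have l₃=6  ✓
Σlᵢ = 15 ⇒ odd  ✗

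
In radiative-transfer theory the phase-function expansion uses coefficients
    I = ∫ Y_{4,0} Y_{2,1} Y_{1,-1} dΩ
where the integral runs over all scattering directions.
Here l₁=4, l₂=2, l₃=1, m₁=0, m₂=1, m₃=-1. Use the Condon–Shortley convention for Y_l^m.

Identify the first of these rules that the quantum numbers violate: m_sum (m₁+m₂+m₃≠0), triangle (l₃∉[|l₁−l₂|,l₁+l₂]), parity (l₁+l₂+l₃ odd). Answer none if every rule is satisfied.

Σmᵢ = 0  ✓
l₃∈[|l₁−l₂|,l₁+l₂]=[2,6], have l₃=1  ✗
Σlᵢ = 7 ⇒ odd

triangle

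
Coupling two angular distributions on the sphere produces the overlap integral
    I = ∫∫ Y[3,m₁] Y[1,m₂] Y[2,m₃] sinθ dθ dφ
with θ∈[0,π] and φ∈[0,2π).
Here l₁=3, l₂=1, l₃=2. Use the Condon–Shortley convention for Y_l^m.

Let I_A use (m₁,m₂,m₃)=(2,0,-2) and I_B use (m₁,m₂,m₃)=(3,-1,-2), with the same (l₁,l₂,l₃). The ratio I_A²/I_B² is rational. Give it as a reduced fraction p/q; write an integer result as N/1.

Same 3,1,2: normalisation and zero-m 3j drop out of the ratio.
A: Δ: 2! 4! 0! / 7! → 1/105; sum: t=1:−1/24 = -1/24; 3j²(3 1 2; 2 0 -2) = Δ·Π!·Σ² = 1/21  (sign -1)
B: Δ: 2! 4! 0! / 7! → 1/105; sum: t=0:+1/48 = 1/48; 3j²(3 1 2; 3 -1 -2) = Δ·Π!·Σ² = 1/7  (sign +1)
I_A²/I_B² = (1/21)/(1/7) = 1/3

1/3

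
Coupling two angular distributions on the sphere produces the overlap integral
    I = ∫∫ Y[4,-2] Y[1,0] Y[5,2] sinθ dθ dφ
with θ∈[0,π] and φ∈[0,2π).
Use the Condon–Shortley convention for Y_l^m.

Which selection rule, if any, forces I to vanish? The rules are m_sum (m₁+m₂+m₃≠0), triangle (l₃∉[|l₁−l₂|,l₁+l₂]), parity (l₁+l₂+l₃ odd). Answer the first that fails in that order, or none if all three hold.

none

azimuthal sum: -2 + 0 + 2 = 0  ✓
3 ≤ 5 ≤ 5 (triangle on l)  ✓
L = 4 + 1 + 5 = 10 (even)  ✓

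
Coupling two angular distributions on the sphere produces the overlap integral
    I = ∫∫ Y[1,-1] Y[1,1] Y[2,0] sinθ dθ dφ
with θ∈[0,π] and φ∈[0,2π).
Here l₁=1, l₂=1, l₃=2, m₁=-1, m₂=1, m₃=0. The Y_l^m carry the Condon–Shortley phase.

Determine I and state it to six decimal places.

Checks pass: Σm=0; 4 even; l₃=2∈[0,2].
(2·1+1)(2·1+1)(2·2+1) = 45
Δ: 0! 2! 2! / 5! → 1/30
sum: t=0:+1/1 = 1/1
3j²(1 1 2; 0 0 0) = Δ·Π!·Σ² = 2/15  (sign +1)
sum: t=0:+1/4 = 1/4
3j²(1 1 2; -1 1 0) = Δ·Π!·Σ² = 1/30  (sign +1)
combine: 4πI² = 45·2/15·1/30 = 1/5
take √, sign +1: I = 0.12615663

0.126157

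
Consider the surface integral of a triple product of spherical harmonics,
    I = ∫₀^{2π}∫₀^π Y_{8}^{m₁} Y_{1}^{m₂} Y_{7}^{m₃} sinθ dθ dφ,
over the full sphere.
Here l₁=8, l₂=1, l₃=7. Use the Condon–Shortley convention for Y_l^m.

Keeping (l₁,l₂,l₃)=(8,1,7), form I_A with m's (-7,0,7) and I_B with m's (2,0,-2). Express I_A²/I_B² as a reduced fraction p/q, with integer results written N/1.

1/4

Same 8,1,7: normalisation and zero-m 3j drop out of the ratio.
A: Δ: 2! 14! 0! / 17! → 1/2040; sum: t=1:−1/87178291200 = -1/87178291200; 3j²(8 1 7; -7 0 7) = Δ·Π!·Σ² = 1/136  (sign -1)
B: Δ: 2! 14! 0! / 17! → 1/2040; sum: t=1:−1/43545600 = -1/43545600; 3j²(8 1 7; 2 0 -2) = Δ·Π!·Σ² = 1/34  (sign +1)
I_A²/I_B² = (1/136)/(1/34) = 1/4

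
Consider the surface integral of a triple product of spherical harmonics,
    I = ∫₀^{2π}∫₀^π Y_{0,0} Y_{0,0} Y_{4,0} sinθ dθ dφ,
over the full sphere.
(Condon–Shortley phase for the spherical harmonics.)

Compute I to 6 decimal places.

0.000000

l₃=4 ∉ [0,0] — triangle fails ⇒ I = 0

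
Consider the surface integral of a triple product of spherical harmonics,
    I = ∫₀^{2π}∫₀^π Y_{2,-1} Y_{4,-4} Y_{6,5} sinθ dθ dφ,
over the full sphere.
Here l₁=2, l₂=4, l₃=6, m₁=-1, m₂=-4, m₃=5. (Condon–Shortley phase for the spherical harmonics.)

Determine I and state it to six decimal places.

Rules hold: Σm=0, L=12 even, 2≤6≤6.
N = 5·9·13 = 585
Δ = 0!·4!·8!/13! = 1/6435
Racah Σ t=0..0: t=0:+1/2304 = 1/2304
⇒ 3j(2 4 6; 0 0 0)² = 5/143, sgn +1
Racah Σ t=0..0: t=0:+1/241920 = 1/241920
⇒ 3j(2 4 6; -1 -4 5)² = 1/39, sgn -1
4πI² = N·(3j₀)²·(3jₘ)² = 75/143
I = -1·√(0.524476/4π) = -0.20429497

-0.204295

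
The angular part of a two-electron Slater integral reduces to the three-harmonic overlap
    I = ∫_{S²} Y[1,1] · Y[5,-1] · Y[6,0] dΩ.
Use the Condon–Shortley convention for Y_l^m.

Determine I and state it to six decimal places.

0.158246

Rules hold: Σm=0, L=12 even, 4≤6≤6.
N = 3·11·13 = 429
Δ = 0!·2!·10!/13! = 1/858
Racah Σ t=0..0: t=0:+1/14400 = 1/14400
⇒ 3j(1 5 6; 0 0 0)² = 6/143, sgn +1
Racah Σ t=0..0: t=0:+1/34560 = 1/34560
⇒ 3j(1 5 6; 1 -1 0)² = 5/286, sgn +1
4πI² = N·(3j₀)²·(3jₘ)² = 45/143
I = +1·√(0.314685/4π) = 0.15824621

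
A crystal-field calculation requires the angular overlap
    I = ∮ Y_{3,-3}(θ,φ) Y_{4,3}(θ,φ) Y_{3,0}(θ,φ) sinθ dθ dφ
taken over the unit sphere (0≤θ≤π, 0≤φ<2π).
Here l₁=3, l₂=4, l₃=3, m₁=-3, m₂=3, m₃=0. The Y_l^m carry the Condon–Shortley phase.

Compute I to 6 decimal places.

0.203551

Rules hold: Σm=0, L=10 even, 1≤3≤7.
N = 7·9·7 = 441
Δ = 4!·2!·4!/11! = 1/34650
Racah Σ t=1..3: t=1:−1/72 t=2:+1/16 t=3:−1/72 = 5/144
⇒ 3j(3 4 3; 0 0 0)² = 2/77, sgn -1
Racah Σ t=4..4: t=4:+1/288 = 1/288
⇒ 3j(3 4 3; -3 3 0)² = 1/22, sgn -1
4πI² = N·(3j₀)²·(3jₘ)² = 63/121
I = +1·√(0.520661/4π) = 0.20355073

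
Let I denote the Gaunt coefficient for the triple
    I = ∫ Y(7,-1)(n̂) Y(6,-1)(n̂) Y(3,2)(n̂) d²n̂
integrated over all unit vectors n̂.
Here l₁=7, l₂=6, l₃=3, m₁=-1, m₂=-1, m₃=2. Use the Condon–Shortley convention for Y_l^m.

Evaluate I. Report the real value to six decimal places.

Rules hold: Σm=0, L=16 even, 1≤3≤13.
N = 15·13·7 = 1365
Δ = 10!·4!·2!/17! = 1/2042040
Racah Σ t=4..6: t=4:+1/207360 t=5:−1/57600 t=6:+1/207360 = -1/129600
⇒ 3j(7 6 3; 0 0 0)² = 168/12155, sgn +1
Racah Σ t=4..5: t=4:+1/414720 t=5:−1/172800 = -7/2073600
⇒ 3j(7 6 3; -1 -1 2)² = 343/29172, sgn +1
4πI² = N·(3j₀)²·(3jₘ)² = 100842/454597
I = +1·√(0.221827/4π) = 0.13286253

0.132863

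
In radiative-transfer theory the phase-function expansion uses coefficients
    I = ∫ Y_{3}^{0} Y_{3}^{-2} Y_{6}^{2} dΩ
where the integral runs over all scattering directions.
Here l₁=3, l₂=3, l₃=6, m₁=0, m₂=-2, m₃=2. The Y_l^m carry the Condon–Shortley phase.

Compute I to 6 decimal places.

m-sum 0 ✓  L=12 even ✓  0≤6≤6 ✓
Π(2lᵢ+1) = 7×7×13 = 637
triangle coeff Δ(3,3,6) = 1/12012
Σ_t [0,0]: t=0:+1/1296 = 1/1296
(3j)²=100/3003 [(3 3 6; 0 0 0)], sign=+1
Σ_t [0,0]: t=0:+1/4320 = 1/4320
(3j)²=8/429 [(3 3 6; 0 -2 2)], sign=+1
⇒ 4πI² = 5600/14157
I = (+1)√(5600/14157/(4π)) = 0.17742036

0.177420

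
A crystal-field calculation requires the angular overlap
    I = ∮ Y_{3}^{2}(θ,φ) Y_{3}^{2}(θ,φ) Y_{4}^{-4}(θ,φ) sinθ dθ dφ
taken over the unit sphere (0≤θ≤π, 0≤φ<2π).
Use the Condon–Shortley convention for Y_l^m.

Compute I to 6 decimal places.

0.214561

Rules hold: Σm=0, L=10 even, 0≤4≤6.
N = 7·7·9 = 441
Δ = 2!·4!·4!/11! = 1/34650
Racah Σ t=0..2: t=0:+1/72 t=1:−1/16 t=2:+1/72 = -5/144
⇒ 3j(3 3 4; 0 0 0)² = 2/77, sgn -1
Racah Σ t=1..1: t=1:−1/576 = -1/576
⇒ 3j(3 3 4; 2 2 -4)² = 5/99, sgn -1
4πI² = N·(3j₀)²·(3jₘ)² = 70/121
I = +1·√(0.578512/4π) = 0.21456131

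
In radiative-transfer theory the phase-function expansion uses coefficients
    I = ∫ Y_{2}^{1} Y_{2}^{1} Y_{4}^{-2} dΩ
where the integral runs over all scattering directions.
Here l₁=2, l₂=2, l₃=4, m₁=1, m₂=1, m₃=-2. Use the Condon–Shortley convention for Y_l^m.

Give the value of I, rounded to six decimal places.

Checks pass: Σm=0; 8 even; l₃=4∈[0,4].
(2·2+1)(2·2+1)(2·4+1) = 225
Δ: 0! 4! 4! / 9! → 1/630
sum: t=0:+1/16 = 1/16
3j²(2 2 4; 0 0 0) = Δ·Π!·Σ² = 2/35  (sign +1)
sum: t=0:+1/36 = 1/36
3j²(2 2 4; 1 1 -2) = Δ·Π!·Σ² = 4/63  (sign +1)
combine: 4πI² = 225·2/35·4/63 = 40/49
take √, sign +1: I = 0.25487487

0.254875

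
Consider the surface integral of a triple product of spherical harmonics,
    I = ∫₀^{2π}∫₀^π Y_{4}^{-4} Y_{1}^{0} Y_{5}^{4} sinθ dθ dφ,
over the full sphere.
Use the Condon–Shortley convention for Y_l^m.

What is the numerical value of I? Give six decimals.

Rules hold: Σm=0, L=10 even, 3≤5≤5.
N = 9·3·11 = 297
Δ = 0!·8!·2!/11! = 1/495
Racah Σ t=0..0: t=0:+1/576 = 1/576
⇒ 3j(4 1 5; 0 0 0)² = 5/99, sgn -1
Racah Σ t=0..0: t=0:+1/40320 = 1/40320
⇒ 3j(4 1 5; -4 0 4)² = 1/55, sgn -1
4πI² = N·(3j₀)²·(3jₘ)² = 3/11
I = +1·√(0.272727/4π) = 0.14731920

0.147319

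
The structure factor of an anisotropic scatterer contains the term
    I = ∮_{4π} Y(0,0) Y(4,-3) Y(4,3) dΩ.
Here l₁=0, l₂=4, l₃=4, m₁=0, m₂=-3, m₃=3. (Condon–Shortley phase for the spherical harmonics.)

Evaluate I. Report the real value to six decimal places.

-0.282095

Rules hold: Σm=0, L=8 even, 4≤4≤4.
N = 1·9·9 = 81
Δ = 0!·0!·8!/9! = 1/9
Racah Σ t=0..0: t=0:+1/576 = 1/576
⇒ 3j(0 4 4; 0 0 0)² = 1/9, sgn +1
Racah Σ t=0..0: t=0:+1/5040 = 1/5040
⇒ 3j(0 4 4; 0 -3 3)² = 1/9, sgn -1
4πI² = N·(3j₀)²·(3jₘ)² = 1/1
I = -1·√(1/4π) = -0.28209479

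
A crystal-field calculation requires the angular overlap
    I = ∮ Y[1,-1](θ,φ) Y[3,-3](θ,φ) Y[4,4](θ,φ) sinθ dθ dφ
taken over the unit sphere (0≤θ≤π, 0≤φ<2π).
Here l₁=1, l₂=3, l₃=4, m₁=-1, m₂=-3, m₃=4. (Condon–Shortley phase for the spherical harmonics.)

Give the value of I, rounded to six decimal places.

0.325735

m-sum 0 ✓  L=8 even ✓  2≤4≤4 ✓
Π(2lᵢ+1) = 3×7×9 = 189
triangle coeff Δ(1,3,4) = 1/252
Σ_t [0,0]: t=0:+1/36 = 1/36
(3j)²=4/63 [(1 3 4; 0 0 0)], sign=+1
Σ_t [0,0]: t=0:+1/1440 = 1/1440
(3j)²=1/9 [(1 3 4; -1 -3 4)], sign=+1
⇒ 4πI² = 4/3
I = (+1)√(4/3/(4π)) = 0.32573501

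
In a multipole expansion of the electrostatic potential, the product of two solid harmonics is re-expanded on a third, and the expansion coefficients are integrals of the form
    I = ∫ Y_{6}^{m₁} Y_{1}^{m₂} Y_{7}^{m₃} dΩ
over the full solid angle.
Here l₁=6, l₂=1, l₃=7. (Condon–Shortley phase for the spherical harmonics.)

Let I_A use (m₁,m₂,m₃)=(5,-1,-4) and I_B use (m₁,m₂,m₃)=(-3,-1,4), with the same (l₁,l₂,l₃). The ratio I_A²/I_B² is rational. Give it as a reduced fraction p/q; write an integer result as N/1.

3/55

Same 6,1,7: normalisation and zero-m 3j drop out of the ratio.
A: Δ: 0! 12! 2! / 15! → 1/1365; sum: t=0:+1/79833600 = 1/79833600; 3j²(6 1 7; 5 -1 -4) = Δ·Π!·Σ² = 1/455  (sign -1)
B: Δ: 0! 12! 2! / 15! → 1/1365; sum: t=0:+1/4354560 = 1/4354560; 3j²(6 1 7; -3 -1 4) = Δ·Π!·Σ² = 11/273  (sign -1)
I_A²/I_B² = (1/455)/(11/273) = 3/55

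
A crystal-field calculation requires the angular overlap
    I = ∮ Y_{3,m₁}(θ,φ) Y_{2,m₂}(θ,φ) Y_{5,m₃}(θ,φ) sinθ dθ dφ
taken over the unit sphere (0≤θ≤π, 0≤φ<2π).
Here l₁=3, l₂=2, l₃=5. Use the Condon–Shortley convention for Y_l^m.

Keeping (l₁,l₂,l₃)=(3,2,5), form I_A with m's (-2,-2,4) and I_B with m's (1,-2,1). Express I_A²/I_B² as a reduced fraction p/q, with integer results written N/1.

42/5

Same 3,2,5: normalisation and zero-m 3j drop out of the ratio.
A: Δ: 0! 6! 4! / 11! → 1/2310; sum: t=0:+1/2880 = 1/2880; 3j²(3 2 5; -2 -2 4) = Δ·Π!·Σ² = 3/55  (sign -1)
B: Δ: 0! 6! 4! / 11! → 1/2310; sum: t=0:+1/1152 = 1/1152; 3j²(3 2 5; 1 -2 1) = Δ·Π!·Σ² = 1/154  (sign +1)
I_A²/I_B² = (3/55)/(1/154) = 42/5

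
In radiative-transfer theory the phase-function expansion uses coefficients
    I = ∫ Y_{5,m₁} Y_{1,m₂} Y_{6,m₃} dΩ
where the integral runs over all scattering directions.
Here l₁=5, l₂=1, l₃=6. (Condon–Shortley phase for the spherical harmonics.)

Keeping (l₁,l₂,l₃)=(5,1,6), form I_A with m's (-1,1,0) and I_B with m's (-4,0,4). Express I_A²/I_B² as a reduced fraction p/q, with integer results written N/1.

3/4

Same 5,1,6: normalisation and zero-m 3j drop out of the ratio.
A: Δ: 0! 10! 2! / 13! → 1/858; sum: t=0:+1/34560 = 1/34560; 3j²(5 1 6; -1 1 0) = Δ·Π!·Σ² = 5/286  (sign +1)
B: Δ: 0! 10! 2! / 13! → 1/858; sum: t=0:+1/362880 = 1/362880; 3j²(5 1 6; -4 0 4) = Δ·Π!·Σ² = 10/429  (sign +1)
I_A²/I_B² = (5/286)/(10/429) = 3/4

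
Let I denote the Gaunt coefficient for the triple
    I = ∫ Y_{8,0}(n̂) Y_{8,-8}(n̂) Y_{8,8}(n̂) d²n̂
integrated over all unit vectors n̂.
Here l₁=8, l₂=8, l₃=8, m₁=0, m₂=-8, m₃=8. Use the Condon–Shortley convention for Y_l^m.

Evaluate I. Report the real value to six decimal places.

0.037262

Checks pass: Σm=0; 24 even; l₃=8∈[0,16].
(2·8+1)(2·8+1)(2·8+1) = 4913
Δ: 8! 8! 8! / 25! → 1/236637794250
sum: t=0:+1/65548320768000 t=1:−1/128024064000 t=2:+1/2985984000 t=3:−1/373248000 t=4:+1/191102976 t=5:−1/373248000 t=6:+1/2985984000 t=7:−1/128024064000 t=8:+1/65548320768000 = 11/20808990720
3j²(8 8 8; 0 0 0) = Δ·Π!·Σ² = 490/96577  (sign +1)
sum: t=0:+1/65548320768000 = 1/65548320768000
3j²(8 8 8; 0 -8 8) = Δ·Π!·Σ² = 26/37145  (sign +1)
combine: 4πI² = 4913·490/96577·26/37145 = 3332/190969
take √, sign +1: I = 0.03726200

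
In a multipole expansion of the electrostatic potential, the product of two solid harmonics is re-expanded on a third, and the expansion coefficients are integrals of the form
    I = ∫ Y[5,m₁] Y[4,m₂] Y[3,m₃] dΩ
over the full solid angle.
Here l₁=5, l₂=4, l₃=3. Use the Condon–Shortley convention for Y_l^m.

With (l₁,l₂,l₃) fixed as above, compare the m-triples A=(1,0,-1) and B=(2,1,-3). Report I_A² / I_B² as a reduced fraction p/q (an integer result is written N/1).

121/525

Shared (l₁,l₂,l₃)=(5,4,3): N and (l;000)² cancel in I_A²/I_B².
A: Δ = 6!·4!·2!/13! = 1/180180; Racah Σ t=2..4: t=2:+1/384 t=3:−1/216 t=4:+1/2304 = -11/6912; ⇒ 3j(5 4 3; 1 0 -1)² = 11/1638, sgn -1
B: Δ = 6!·4!·2!/13! = 1/180180; Racah Σ t=3..3: t=3:−1/1728 = -1/1728; ⇒ 3j(5 4 3; 2 1 -3)² = 25/858, sgn -1
I_A²/I_B² = (11/1638)/(25/858) = 121/525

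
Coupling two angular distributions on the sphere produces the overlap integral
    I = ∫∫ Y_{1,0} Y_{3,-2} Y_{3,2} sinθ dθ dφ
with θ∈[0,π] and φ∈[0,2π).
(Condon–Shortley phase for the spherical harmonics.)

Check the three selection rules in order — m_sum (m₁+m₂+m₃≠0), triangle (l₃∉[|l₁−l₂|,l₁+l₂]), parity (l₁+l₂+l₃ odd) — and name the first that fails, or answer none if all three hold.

azimuthal sum: 0 − 2 + 2 = 0  ✓
2 ≤ 3 ≤ 4 (triangle on l)  ✓
L = 1 + 3 + 3 = 7 (odd)  ✗

parity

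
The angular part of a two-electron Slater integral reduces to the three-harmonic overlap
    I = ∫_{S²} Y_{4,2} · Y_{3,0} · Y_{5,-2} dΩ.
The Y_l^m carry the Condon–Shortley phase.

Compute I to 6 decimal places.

0.022664

m-sum 0 ✓  L=12 even ✓  1≤5≤7 ✓
Π(2lᵢ+1) = 9×7×11 = 693
triangle coeff Δ(4,3,5) = 1/180180
Σ_t [0,2]: t=0:+1/576 t=1:−1/144 t=2:+1/576 = -1/288
(3j)²=20/1001 [(4 3 5; 0 0 0)], sign=+1
Σ_t [0,2]: t=0:+1/576 t=1:−1/480 t=2:+1/8640 = -1/4320
(3j)²=1/2145 [(4 3 5; 2 0 -2)], sign=+1
⇒ 4πI² = 12/1859
I = (+1)√(12/1859/(4π)) = 0.02266449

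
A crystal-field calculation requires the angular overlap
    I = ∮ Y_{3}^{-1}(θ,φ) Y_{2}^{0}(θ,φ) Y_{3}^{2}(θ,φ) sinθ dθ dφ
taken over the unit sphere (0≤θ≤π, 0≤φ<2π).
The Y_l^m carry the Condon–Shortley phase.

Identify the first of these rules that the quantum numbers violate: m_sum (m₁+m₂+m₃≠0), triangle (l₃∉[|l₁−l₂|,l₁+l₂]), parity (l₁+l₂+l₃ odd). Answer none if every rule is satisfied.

Σmᵢ = 1  ✗
l₃∈[|l₁−l₂|,l₁+l₂]=[1,5], have l₃=3
Σlᵢ = 8 ⇒ even

m_sum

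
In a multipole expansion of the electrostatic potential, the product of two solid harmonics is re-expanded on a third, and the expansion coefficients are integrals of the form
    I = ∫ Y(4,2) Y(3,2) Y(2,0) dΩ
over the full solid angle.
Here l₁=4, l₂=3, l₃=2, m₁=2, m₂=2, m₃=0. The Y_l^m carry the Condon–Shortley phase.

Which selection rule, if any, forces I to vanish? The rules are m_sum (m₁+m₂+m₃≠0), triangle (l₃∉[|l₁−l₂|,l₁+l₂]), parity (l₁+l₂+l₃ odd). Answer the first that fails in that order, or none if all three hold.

Σmᵢ = 4  ✗
l₃∈[|l₁−l₂|,l₁+l₂]=[1,7], have l₃=2
Σlᵢ = 9 ⇒ odd

m_sum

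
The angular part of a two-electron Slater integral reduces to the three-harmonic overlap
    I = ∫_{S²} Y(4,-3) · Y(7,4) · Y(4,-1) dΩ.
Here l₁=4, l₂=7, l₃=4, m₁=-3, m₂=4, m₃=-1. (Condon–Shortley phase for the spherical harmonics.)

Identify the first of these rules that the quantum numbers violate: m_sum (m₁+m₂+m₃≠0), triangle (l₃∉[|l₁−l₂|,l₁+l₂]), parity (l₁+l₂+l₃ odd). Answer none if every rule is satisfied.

parity

azimuthal sum: -3 + 4 − 1 = 0  ✓
3 ≤ 4 ≤ 11 (triangle on l)  ✓
L = 4 + 7 + 4 = 15 (odd)  ✗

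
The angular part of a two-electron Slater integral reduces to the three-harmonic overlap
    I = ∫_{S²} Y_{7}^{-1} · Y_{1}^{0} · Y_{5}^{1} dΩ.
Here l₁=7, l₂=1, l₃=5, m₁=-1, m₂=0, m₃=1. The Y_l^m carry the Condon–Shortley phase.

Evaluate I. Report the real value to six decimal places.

0.000000

|7−1|≤5≤7+1 violated ⇒ I = 0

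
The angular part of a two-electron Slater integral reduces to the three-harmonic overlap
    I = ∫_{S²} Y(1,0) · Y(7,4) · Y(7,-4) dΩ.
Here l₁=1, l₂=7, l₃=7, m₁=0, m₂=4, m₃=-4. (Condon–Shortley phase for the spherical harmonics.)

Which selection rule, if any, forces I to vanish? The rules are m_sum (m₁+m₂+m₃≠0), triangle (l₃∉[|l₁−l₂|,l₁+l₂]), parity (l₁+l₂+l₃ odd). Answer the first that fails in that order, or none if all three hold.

parity

Σmᵢ = 0  ✓
l₃∈[|l₁−l₂|,l₁+l₂]=[6,8], have l₃=7  ✓
Σlᵢ = 15 ⇒ odd  ✗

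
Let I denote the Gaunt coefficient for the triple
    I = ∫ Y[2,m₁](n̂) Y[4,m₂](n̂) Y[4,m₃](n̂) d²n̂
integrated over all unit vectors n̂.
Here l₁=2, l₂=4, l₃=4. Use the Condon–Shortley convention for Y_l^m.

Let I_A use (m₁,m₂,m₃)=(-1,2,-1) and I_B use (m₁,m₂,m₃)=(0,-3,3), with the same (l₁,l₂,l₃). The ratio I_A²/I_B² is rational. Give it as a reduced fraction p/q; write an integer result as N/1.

243/49

Same 2,4,4: normalisation and zero-m 3j drop out of the ratio.
A: Δ: 2! 2! 6! / 11! → 1/13860; sum: t=1:−1/240 t=2:+1/96 = 1/160; 3j²(2 4 4; -1 2 -1) = Δ·Π!·Σ² = 27/1540  (sign -1)
B: Δ: 2! 2! 6! / 11! → 1/13860; sum: t=0:+1/480 t=1:−1/720 = 1/1440; 3j²(2 4 4; 0 -3 3) = Δ·Π!·Σ² = 7/1980  (sign -1)
I_A²/I_B² = (27/1540)/(7/1980) = 243/49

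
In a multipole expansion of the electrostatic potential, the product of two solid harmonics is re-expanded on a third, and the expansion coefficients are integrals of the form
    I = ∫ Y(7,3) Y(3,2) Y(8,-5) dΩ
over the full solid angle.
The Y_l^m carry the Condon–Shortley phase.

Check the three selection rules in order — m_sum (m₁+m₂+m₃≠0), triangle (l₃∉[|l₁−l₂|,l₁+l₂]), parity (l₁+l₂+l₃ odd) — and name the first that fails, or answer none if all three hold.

azimuthal sum: 3 + 2 − 5 = 0  ✓
4 ≤ 8 ≤ 10 (triangle on l)  ✓
L = 7 + 3 + 8 = 18 (even)  ✓

none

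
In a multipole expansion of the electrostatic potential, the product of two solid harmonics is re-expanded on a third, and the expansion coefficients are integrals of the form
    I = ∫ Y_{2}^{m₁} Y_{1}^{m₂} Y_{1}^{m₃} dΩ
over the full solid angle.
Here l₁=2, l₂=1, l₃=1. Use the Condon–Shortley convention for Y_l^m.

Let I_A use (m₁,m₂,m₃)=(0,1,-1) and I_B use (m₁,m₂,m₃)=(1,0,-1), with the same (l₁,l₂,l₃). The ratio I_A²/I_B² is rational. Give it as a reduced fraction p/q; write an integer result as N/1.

Same 2,1,1: normalisation and zero-m 3j drop out of the ratio.
A: Δ: 2! 2! 0! / 5! → 1/30; sum: t=2:+1/4 = 1/4; 3j²(2 1 1; 0 1 -1) = Δ·Π!·Σ² = 1/30  (sign +1)
B: Δ: 2! 2! 0! / 5! → 1/30; sum: t=1:−1/2 = -1/2; 3j²(2 1 1; 1 0 -1) = Δ·Π!·Σ² = 1/10  (sign -1)
I_A²/I_B² = (1/30)/(1/10) = 1/3

1/3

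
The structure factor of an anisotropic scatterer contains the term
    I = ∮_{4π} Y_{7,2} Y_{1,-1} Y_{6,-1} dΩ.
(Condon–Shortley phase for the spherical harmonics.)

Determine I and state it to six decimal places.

Rules hold: Σm=0, L=14 even, 6≤6≤8.
N = 15·3·13 = 585
Δ = 2!·12!·0!/15! = 1/1365
Racah Σ t=1..1: t=1:−1/518400 = -1/518400
⇒ 3j(7 1 6; 0 0 0)² = 7/195, sgn -1
Racah Σ t=0..0: t=0:+1/1209600 = 1/1209600
⇒ 3j(7 1 6; 2 -1 -1)² = 12/455, sgn -1
4πI² = N·(3j₀)²·(3jₘ)² = 36/65
I = +1·√(0.553846/4π) = 0.20993732

0.209937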